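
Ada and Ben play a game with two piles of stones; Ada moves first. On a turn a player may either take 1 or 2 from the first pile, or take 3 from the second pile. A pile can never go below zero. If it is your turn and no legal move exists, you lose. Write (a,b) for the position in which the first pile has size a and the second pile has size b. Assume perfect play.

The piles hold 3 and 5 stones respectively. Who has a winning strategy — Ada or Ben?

Ada wins.

Build the W/L table. Terminal = L. A non-terminal position is W if it has a move to some L; otherwise it is L.
No move ever increases a pile, so every position that can arise here has a ≤ 3 and b ≤ 5; it is enough to label the cells with 0 ≤ a ≤ 3 and 0 ≤ b ≤ 5.
Every move lowers a or b (never raises either), so fill the grid row by row in increasing a, and left to right within a row: each cell's successors are then already labelled.
      b=0  b=1  b=2  b=3  b=4  b=5
a=0:    L    L    L    W    W    W
a=1:    W    W    W    L    L    L
a=2:    W    W    W    W    W    W
a=3:    L    L    L    W    W    W
Cells with no legal move (terminal, hence L): (0,0), (0,1), (0,2).
The remaining L cells, each justified by listing all of its moves:
(1,3): →(0,3)(W), (1,0)(W) — all W, so L
(1,4): →(0,4)(W), (1,1)(W) — all W, so L
(1,5): →(0,5)(W), (1,2)(W) — all W, so L
(3,0): →(2,0)(W), (1,0)(W) — all W, so L
(3,1): →(2,1)(W), (1,1)(W) — all W, so L
(3,2): →(2,2)(W), (1,2)(W) — all W, so L
Every other cell has at least one move into one of the L cells above, so it is W.
The starting position (3,5) is W: Ada should move to (1,5), handing over an L position.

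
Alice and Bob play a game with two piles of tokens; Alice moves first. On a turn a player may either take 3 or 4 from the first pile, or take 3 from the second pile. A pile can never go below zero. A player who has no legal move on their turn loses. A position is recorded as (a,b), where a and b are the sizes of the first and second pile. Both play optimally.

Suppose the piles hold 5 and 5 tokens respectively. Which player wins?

Bob wins.

Label each position W (a win for the player to move) or L (a loss). A position with no legal move is L; any other position is W exactly when some move reaches an L, and L when every move reaches a W.
No move ever increases a pile, so every position that can arise here has a ≤ 5 and b ≤ 5; it is enough to label the cells with 0 ≤ a ≤ 5 and 0 ≤ b ≤ 5.
Every move lowers a or b (never raises either), so fill the grid row by row in increasing a, and left to right within a row: each cell's successors are then already labelled.
      b=0  b=1  b=2  b=3  b=4  b=5
a=0:    L    L    L    W    W    W
a=1:    L    L    L    W    W    W
a=2:    L    L    L    W    W    W
a=3:    W    W    W    L    L    L
a=4:    W    W    W    L    L    L
a=5:    W    W    W    L    L    L
Cells with no legal move (terminal, hence L): (0,0), (0,1), (0,2), (1,0), (1,1), (1,2), (2,0), (2,1), (2,2).
The remaining L cells, each justified by listing all of its moves:
(3,3): L (options (0,3)(W), (3,0)(W) are all W)
(3,4): L (options (0,4)(W), (3,1)(W) are all W)
(3,5): L (options (0,5)(W), (3,2)(W) are all W)
(4,3): L (options (1,3)(W), (0,3)(W), (4,0)(W) are all W)
(4,4): L (options (1,4)(W), (0,4)(W), (4,1)(W) are all W)
(4,5): L (options (1,5)(W), (0,5)(W), (4,2)(W) are all W)
(5,3): L (options (2,3)(W), (1,3)(W), (5,0)(W) are all W)
(5,4): L (options (2,4)(W), (1,4)(W), (5,1)(W) are all W)
(5,5): L (options (2,5)(W), (1,5)(W), (5,2)(W) are all W)
Every other cell has at least one move into one of the L cells above, so it is W.
Every move from (5,5) reaches a W position, so the mover loses.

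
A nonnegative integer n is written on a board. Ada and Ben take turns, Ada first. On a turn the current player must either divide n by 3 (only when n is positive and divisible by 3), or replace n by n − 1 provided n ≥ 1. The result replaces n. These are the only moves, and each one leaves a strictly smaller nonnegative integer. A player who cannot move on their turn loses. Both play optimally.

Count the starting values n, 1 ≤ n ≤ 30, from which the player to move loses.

Positions with no move are L. A position that does have a move is losing for the player to move precisely when every available move leads to a winning position for the opponent. Fill in the labels:
n=0: no move → L
n=1: W (go to 0, an L position)
n=2: L (sole option 1(W) is W)
n=3: W (go to 2, an L position)
n=4: L (sole option 3(W) is W)
n=5: W (go to 4, an L position)
n=6: W (go to 2, an L position)
n=7: L (sole option 6(W) is W)
n=8: W (go to 7, an L position)
n=9: L (options 3(W), 8(W) are all W)
n=10: W (go to 9, an L position)
n=11: L (sole option 10(W) is W)
n=12: W (go to 4, an L position)
n=13: L (sole option 12(W) is W)
n=14: W (go to 13, an L position)
n=15: L (options 5(W), 14(W) are all W)
n=16: W (go to 15, an L position)
n=17: L (sole option 16(W) is W)
n=18: W (go to 17, an L position)
n=19: L (sole option 18(W) is W)
n=20: W (go to 19, an L position)
n=21: W (go to 7, an L position)
n=22: L (sole option 21(W) is W)
n=23: W (go to 22, an L position)
n=24: L (options 8(W), 23(W) are all W)
n=25: W (go to 24, an L position)
n=26: L (sole option 25(W) is W)
n=27: W (go to 9, an L position)
n=28: L (sole option 27(W) is W)
n=29: W (go to 28, an L position)
n=30: L (options 10(W), 29(W) are all W)
L entries with 1 ≤ n ≤ 30 (n=0 is outside the asked range and is not counted): n = 2, 4, 7, 9, 11, 13, 15, 17, 19, 22, 24, 26, 28, 30; that makes 14.

14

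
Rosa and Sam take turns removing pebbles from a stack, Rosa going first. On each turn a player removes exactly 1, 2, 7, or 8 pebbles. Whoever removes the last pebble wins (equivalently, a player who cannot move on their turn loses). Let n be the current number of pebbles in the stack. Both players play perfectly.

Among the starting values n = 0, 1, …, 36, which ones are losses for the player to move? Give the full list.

0, 3, 6, 9, 12, 15, 18, 21, 24, 27, 30, 33, 36

Work bottom-up. With no move the player to move loses. Otherwise the position is W if at least one move leads to an L position for the opponent, and L if every move leads to a W.
n=0: no move → L
n=1: W (go to 0, an L position)
n=2: W (go to 0, an L position)
n=3: L (options 2(W), 1(W) are all W)
n=4: W (go to 3, an L position)
n=5: W (go to 3, an L position)
n=6: L (options 5(W), 4(W) are all W)
n=7: W (go to 6, an L position)
n=8: W (go to 6, an L position)
n=9: L (options 8(W), 7(W), 2(W), 1(W) are all W)
n=10: W (go to 9, an L position)
n=11: W (go to 9, an L position)
n=12: L (options 11(W), 10(W), 5(W), 4(W) are all W)
n=13: W (go to 12, an L position)
n=14: W (go to 12, an L position)
n=15: L (options 14(W), 13(W), 8(W), 7(W) are all W)
n=16: W (go to 15, an L position)
n=17: W (go to 15, an L position)
n=18: L (options 17(W), 16(W), 11(W), 10(W) are all W)
n=19: W (go to 18, an L position)
n=20: W (go to 18, an L position)
n=21: L (options 20(W), 19(W), 14(W), 13(W) are all W)
n=22: W (go to 21, an L position)
n=23: W (go to 21, an L position)
n=24: L (options 23(W), 22(W), 17(W), 16(W) are all W)
n=25: W (go to 24, an L position)
n=26: W (go to 24, an L position)
n=27: L (options 26(W), 25(W), 20(W), 19(W) are all W)
n=28: W (go to 27, an L position)
n=29: W (go to 27, an L position)
n=30: L (options 29(W), 28(W), 23(W), 22(W) are all W)
n=31: W (go to 30, an L position)
n=32: W (go to 30, an L position)
n=33: L (options 32(W), 31(W), 26(W), 25(W) are all W)
n=34: W (go to 33, an L position)
n=35: W (go to 33, an L position)
n=36: L (options 35(W), 34(W), 29(W), 28(W) are all W)
Reading off the rows marked L gives the requested list; there are 13 such values of n.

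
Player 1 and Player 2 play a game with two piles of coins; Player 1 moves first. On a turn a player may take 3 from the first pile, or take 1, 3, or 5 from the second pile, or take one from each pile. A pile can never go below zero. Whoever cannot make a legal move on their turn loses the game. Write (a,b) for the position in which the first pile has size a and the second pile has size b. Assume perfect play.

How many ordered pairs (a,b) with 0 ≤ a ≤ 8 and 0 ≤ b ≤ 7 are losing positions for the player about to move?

Compute win/loss labels from the base case upward. A position with no move is L. Any other position is W if it can reach an L in one move, else L.
Every move lowers a or b (never raises either), so fill the grid row by row in increasing a, and left to right within a row: each cell's successors are then already labelled.
      b=0  b=1  b=2  b=3  b=4  b=5  b=6  b=7
a=0:    L    W    L    W    L    W    L    W
a=1:    L    W    L    W    L    W    L    W
a=2:    L    W    L    W    L    W    L    W
a=3:    W    W    W    W    W    W    W    W
a=4:    W    L    W    L    W    L    W    L
a=5:    W    L    W    L    W    L    W    L
a=6:    L    W    W    W    W    W    W    L
a=7:    L    W    L    W    L    W    L    W
a=8:    L    W    L    W    L    W    L    W
Cells with no legal move (terminal, hence L): (0,0), (1,0), (2,0).
The remaining L cells, each justified by listing all of its moves:
(0,2): →(0,1)(W) only, which is W, so L
(0,4): →(0,3)(W), (0,1)(W) — all W, so L
(0,6): →(0,5)(W), (0,3)(W), (0,1)(W) — all W, so L
(1,2): →(1,1)(W), (0,1)(W) — all W, so L
(1,4): →(1,3)(W), (1,1)(W), (0,3)(W) — all W, so L
(1,6): →(1,5)(W), (1,3)(W), (1,1)(W), (0,5)(W) — all W, so L
(2,2): →(2,1)(W), (1,1)(W) — all W, so L
(2,4): →(2,3)(W), (2,1)(W), (1,3)(W) — all W, so L
(2,6): →(2,5)(W), (2,3)(W), (2,1)(W), (1,5)(W) — all W, so L
(4,1): →(1,1)(W), (4,0)(W), (3,0)(W) — all W, so L
(4,3): →(1,3)(W), (4,2)(W), (4,0)(W), (3,2)(W) — all W, so L
(4,5): →(1,5)(W), (4,4)(W), (4,2)(W), (4,0)(W), (3,4)(W) — all W, so L
(4,7): →(1,7)(W), (4,6)(W), (4,4)(W), (4,2)(W), (3,6)(W) — all W, so L
(5,1): →(2,1)(W), (5,0)(W), (4,0)(W) — all W, so L
(5,3): →(2,3)(W), (5,2)(W), (5,0)(W), (4,2)(W) — all W, so L
(5,5): →(2,5)(W), (5,4)(W), (5,2)(W), (5,0)(W), (4,4)(W) — all W, so L
(5,7): →(2,7)(W), (5,6)(W), (5,4)(W), (5,2)(W), (4,6)(W) — all W, so L
(6,0): →(3,0)(W) only, which is W, so L
(6,7): →(3,7)(W), (6,6)(W), (6,4)(W), (6,2)(W), (5,6)(W) — all W, so L
(7,0): →(4,0)(W) only, which is W, so L
(7,2): →(4,2)(W), (7,1)(W), (6,1)(W) — all W, so L
(7,4): →(4,4)(W), (7,3)(W), (7,1)(W), (6,3)(W) — all W, so L
(7,6): →(4,6)(W), (7,5)(W), (7,3)(W), (7,1)(W), (6,5)(W) — all W, so L
(8,0): →(5,0)(W) only, which is W, so L
(8,2): →(5,2)(W), (8,1)(W), (7,1)(W) — all W, so L
(8,4): →(5,4)(W), (8,3)(W), (8,1)(W), (7,3)(W) — all W, so L
(8,6): →(5,6)(W), (8,5)(W), (8,3)(W), (8,1)(W), (7,5)(W) — all W, so L
Every other cell has at least one move into one of the L cells above, so it is W.
L cells per row: a=0: 4, a=1: 4, a=2: 4, a=3: 0, a=4: 4, a=5: 4, a=6: 2, a=7: 4, a=8: 4; total 30.

30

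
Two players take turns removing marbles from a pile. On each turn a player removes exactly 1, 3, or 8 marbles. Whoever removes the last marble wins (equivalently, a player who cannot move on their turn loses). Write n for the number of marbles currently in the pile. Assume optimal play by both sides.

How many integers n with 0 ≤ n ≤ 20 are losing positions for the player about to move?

8

Classify positions by backward induction: terminal positions (no move available) are L. From any other position, the mover wins iff some move reaches an L.
n=0: no move → L
n=1: can move to 0, which is L ⇒ W
n=2: the only move is to 1(W), a W ⇒ L
n=3: can move to 2, which is L ⇒ W
n=4: moves to 3(W), 1(W); every one is W ⇒ L
n=5: can move to 4, which is L ⇒ W
n=6: moves to 5(W), 3(W); every one is W ⇒ L
n=7: can move to 6, which is L ⇒ W
n=8: can move to 0, which is L ⇒ W
n=9: can move to 6, which is L ⇒ W
n=10: can move to 2, which is L ⇒ W
n=11: moves to 10(W), 8(W), 3(W); every one is W ⇒ L
n=12: can move to 11, which is L ⇒ W
n=13: moves to 12(W), 10(W), 5(W); every one is W ⇒ L
n=14: can move to 13, which is L ⇒ W
n=15: moves to 14(W), 12(W), 7(W); every one is W ⇒ L
n=16: can move to 15, which is L ⇒ W
n=17: moves to 16(W), 14(W), 9(W); every one is W ⇒ L
n=18: can move to 17, which is L ⇒ W
n=19: can move to 11, which is L ⇒ W
n=20: can move to 17, which is L ⇒ W
L entries with 0 ≤ n ≤ 20: n = 0, 2, 4, 6, 11, 13, 15, 17; that makes 8.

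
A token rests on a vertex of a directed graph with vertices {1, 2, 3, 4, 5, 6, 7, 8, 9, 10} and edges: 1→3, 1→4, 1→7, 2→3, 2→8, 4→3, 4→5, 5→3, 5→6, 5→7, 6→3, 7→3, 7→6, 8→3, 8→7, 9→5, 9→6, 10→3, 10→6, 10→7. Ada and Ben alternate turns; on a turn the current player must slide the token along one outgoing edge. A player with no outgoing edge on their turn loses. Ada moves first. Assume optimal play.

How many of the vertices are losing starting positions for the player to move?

Compute win/loss labels from the base case upward. A position with no move is L. Any other position is W if it can reach an L in one move, else L.
Every edge goes from a vertex to one that appears earlier in the order 3, 6, 7, 10, 5, 4, 1, 8, 2, 9, so processing vertices in that order labels each vertex after all of its successors.
3: no outgoing edge → L
6: →3(L), so W
7: →3(L), so W
10: →3(L), so W
5: →3(L), so W
4: →3(L), so W
1: →3(L), so W
8: →3(L), so W
2: →3(L), so W
9: →5(W), 6(W) — all W, so L
The L vertices are 3, 9; that is 2 in all.

2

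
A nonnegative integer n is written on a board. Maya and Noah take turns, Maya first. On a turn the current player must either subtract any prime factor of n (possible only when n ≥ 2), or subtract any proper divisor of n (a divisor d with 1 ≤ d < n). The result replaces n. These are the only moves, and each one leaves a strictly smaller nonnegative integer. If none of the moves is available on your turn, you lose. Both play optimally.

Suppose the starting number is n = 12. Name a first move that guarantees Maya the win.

Move to 9.

Use the standard recursion: the mover loses at a terminal position; elsewhere, the mover wins exactly when some move hands the opponent an L position.
n=0: no move → L
n=1: no move → L
n=2: can move to 0, which is L ⇒ W
n=3: can move to 0, which is L ⇒ W
n=4: moves to 2(W), 3(W); every one is W ⇒ L
n=5: can move to 0, which is L ⇒ W
n=6: can move to 4, which is L ⇒ W
n=7: can move to 0, which is L ⇒ W
n=8: can move to 4, which is L ⇒ W
n=9: moves to 6(W), 8(W); every one is W ⇒ L
n=10: can move to 9, which is L ⇒ W
n=11: can move to 0, which is L ⇒ W
n=12: can move to 9, which is L ⇒ W
From 12, the L positions reachable in one move are: 9.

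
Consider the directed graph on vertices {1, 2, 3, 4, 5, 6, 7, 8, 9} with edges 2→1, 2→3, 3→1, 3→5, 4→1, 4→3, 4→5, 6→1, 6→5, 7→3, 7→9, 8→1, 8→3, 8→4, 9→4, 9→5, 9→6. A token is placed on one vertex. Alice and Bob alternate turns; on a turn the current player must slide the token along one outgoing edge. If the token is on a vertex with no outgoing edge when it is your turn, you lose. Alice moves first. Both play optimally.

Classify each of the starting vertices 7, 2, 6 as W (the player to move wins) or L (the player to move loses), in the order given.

7: L, 2: W, 6: W

Build the W/L table. Terminal = L. A non-terminal position is W if it has a move to some L; otherwise it is L.
Every edge goes from a vertex to one that appears earlier in the order 1, 5, 3, 6, 4, 8, 9, 7, 2, so processing vertices in that order labels each vertex after all of its successors.
1: no outgoing edge → L
5: no outgoing edge → L
3: can move to 5, which is L ⇒ W
6: can move to 5, which is L ⇒ W
4: can move to 5, which is L ⇒ W
8: can move to 1, which is L ⇒ W
9: can move to 5, which is L ⇒ W
7: moves to 9(W), 3(W); every one is W ⇒ L
2: can move to 1, which is L ⇒ W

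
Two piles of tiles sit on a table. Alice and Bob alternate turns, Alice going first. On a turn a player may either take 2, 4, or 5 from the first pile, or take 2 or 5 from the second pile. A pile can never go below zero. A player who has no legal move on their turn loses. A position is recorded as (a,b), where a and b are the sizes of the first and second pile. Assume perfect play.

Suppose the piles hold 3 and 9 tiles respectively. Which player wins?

Positions with no move are L. A position that does have a move is losing for the player to move precisely when every available move leads to a winning position for the opponent. Fill in the labels:
No move ever increases a pile, so every position that can arise here has a ≤ 3 and b ≤ 9; it is enough to label the cells with 0 ≤ a ≤ 3 and 0 ≤ b ≤ 9.
Every move lowers a or b (never raises either), so fill the grid row by row in increasing a, and left to right within a row: each cell's successors are then already labelled.
      b=0  b=1  b=2  b=3  b=4  b=5  b=6  b=7  b=8  b=9
a=0:    L    L    W    W    L    W    W    L    L    W
a=1:    L    L    W    W    L    W    W    L    L    W
a=2:    W    W    L    L    W    W    L    W    W    L
a=3:    W    W    L    L    W    W    L    W    W    L
Cells with no legal move (terminal, hence L): (0,0), (0,1), (1,0), (1,1).
The remaining L cells, each justified by listing all of its moves:
(0,4): L (sole option (0,2)(W) is W)
(0,7): L (options (0,5)(W), (0,2)(W) are all W)
(0,8): L (options (0,6)(W), (0,3)(W) are all W)
(1,4): L (sole option (1,2)(W) is W)
(1,7): L (options (1,5)(W), (1,2)(W) are all W)
(1,8): L (options (1,6)(W), (1,3)(W) are all W)
(2,2): L (options (0,2)(W), (2,0)(W) are all W)
(2,3): L (options (0,3)(W), (2,1)(W) are all W)
(2,6): L (options (0,6)(W), (2,4)(W), (2,1)(W) are all W)
(2,9): L (options (0,9)(W), (2,7)(W), (2,4)(W) are all W)
(3,2): L (options (1,2)(W), (3,0)(W) are all W)
(3,3): L (options (1,3)(W), (3,1)(W) are all W)
(3,6): L (options (1,6)(W), (3,4)(W), (3,1)(W) are all W)
(3,9): L (options (1,9)(W), (3,7)(W), (3,4)(W) are all W)
Every other cell has at least one move into one of the L cells above, so it is W.
Every move from (3,9) reaches a W position, so the mover loses.

Bob wins.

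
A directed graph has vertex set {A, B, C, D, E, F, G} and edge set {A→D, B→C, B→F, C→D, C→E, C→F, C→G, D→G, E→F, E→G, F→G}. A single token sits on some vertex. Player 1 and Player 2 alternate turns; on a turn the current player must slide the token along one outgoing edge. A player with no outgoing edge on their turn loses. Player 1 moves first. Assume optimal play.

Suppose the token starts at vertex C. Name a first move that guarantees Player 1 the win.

Move to G.

Positions with no move are L. A position that does have a move is losing for the player to move precisely when every available move leads to a winning position for the opponent. Fill in the labels:
Every edge goes from a vertex to one that appears earlier in the order G, D, F, E, C, B, A, so processing vertices in that order labels each vertex after all of its successors.
G: no outgoing edge → L
D: →G(L), so W
F: →G(L), so W
E: →G(L), so W
C: →G(L), so W
B: →C(W), F(W) — all W, so L
A: →D(W) only, which is W, so L
From C, the L positions reachable in one move are: G.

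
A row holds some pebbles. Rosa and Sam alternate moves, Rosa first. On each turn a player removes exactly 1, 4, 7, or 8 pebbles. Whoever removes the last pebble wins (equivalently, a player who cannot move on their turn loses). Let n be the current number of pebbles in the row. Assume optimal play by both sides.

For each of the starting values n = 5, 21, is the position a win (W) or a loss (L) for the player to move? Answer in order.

5: L, 21: W

Use the standard recursion: the mover loses at a terminal position; elsewhere, the mover wins exactly when some move hands the opponent an L position.
n=0: no move → L
n=1: reaches L-position 0 → W
n=2: only reaches 1(W), which is W → L
n=3: reaches L-position 2 → W
n=4: reaches L-position 0 → W
n=5: only reaches 4(W), 1(W), all W → L
n=6: reaches L-position 5 → W
n=7: reaches L-position 0 → W
n=8: reaches L-position 0 → W
n=9: reaches L-position 5 → W
n=10: reaches L-position 2 → W
n=11: only reaches 10(W), 7(W), 4(W), 3(W), all W → L
n=12: reaches L-position 11 → W
n=13: reaches L-position 5 → W
n=14: only reaches 13(W), 10(W), 7(W), 6(W), all W → L
n=15: reaches L-position 14 → W
n=16: only reaches 15(W), 12(W), 9(W), 8(W), all W → L
n=17: reaches L-position 16 → W
n=18: reaches L-position 14 → W
n=19: reaches L-position 11 → W
n=20: reaches L-position 16 → W
n=21: reaches L-position 14 → W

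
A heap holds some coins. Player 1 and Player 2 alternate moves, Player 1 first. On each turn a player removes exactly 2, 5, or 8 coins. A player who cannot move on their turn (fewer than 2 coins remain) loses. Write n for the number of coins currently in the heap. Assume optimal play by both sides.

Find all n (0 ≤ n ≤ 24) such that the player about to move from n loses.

Use the standard recursion: the mover loses at a terminal position; elsewhere, the mover wins exactly when some move hands the opponent an L position.
n=0: no move → L
n=1: no move → L
n=2: reaches L-position 0 → W
n=3: reaches L-position 1 → W
n=4: only reaches 2(W), which is W → L
n=5: reaches L-position 0 → W
n=6: reaches L-position 4 → W
n=7: only reaches 5(W), 2(W), all W → L
n=8: reaches L-position 0 → W
n=9: reaches L-position 7 → W
n=10: only reaches 8(W), 5(W), 2(W), all W → L
n=11: only reaches 9(W), 6(W), 3(W), all W → L
n=12: reaches L-position 10 → W
n=13: reaches L-position 11 → W
n=14: only reaches 12(W), 9(W), 6(W), all W → L
n=15: reaches L-position 10 → W
n=16: reaches L-position 14 → W
n=17: only reaches 15(W), 12(W), 9(W), all W → L
n=18: reaches L-position 10 → W
n=19: reaches L-position 17 → W
n=20: only reaches 18(W), 15(W), 12(W), all W → L
n=21: only reaches 19(W), 16(W), 13(W), all W → L
n=22: reaches L-position 20 → W
n=23: reaches L-position 21 → W
n=24: only reaches 22(W), 19(W), 16(W), all W → L
Reading off the rows marked L gives the requested list; there are 11 such values of n.

0, 1, 4, 7, 10, 11, 14, 17, 20, 21, 24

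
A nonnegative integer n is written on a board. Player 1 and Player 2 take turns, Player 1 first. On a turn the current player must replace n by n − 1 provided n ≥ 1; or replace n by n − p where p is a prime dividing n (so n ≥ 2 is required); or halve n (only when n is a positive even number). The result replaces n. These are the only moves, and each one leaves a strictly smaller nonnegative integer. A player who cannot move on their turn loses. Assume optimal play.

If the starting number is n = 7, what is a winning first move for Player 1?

Move to 0.

Positions with no move are L. A position that does have a move is losing for the player to move precisely when every available move leads to a winning position for the opponent. Fill in the labels:
n=0: no move → L
n=1: can move to 0, which is L ⇒ W
n=2: can move to 0, which is L ⇒ W
n=3: can move to 0, which is L ⇒ W
n=4: moves to 2(W), 3(W); every one is W ⇒ L
n=5: can move to 0, which is L ⇒ W
n=6: can move to 4, which is L ⇒ W
n=7: can move to 0, which is L ⇒ W
From 7, the L positions reachable in one move are: 0.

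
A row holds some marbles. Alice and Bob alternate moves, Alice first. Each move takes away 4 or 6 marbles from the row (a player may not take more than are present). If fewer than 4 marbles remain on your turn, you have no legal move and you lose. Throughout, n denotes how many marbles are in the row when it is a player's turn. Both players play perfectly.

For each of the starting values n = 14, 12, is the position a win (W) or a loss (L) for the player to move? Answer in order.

14: W, 12: L

Work bottom-up. With no move the player to move loses. Otherwise the position is W if at least one move leads to an L position for the opponent, and L if every move leads to a W.
n=0: no move → L
n=1: no move → L
n=2: no move → L
n=3: no move → L
n=4: reaches L-position 0 → W
n=5: reaches L-position 1 → W
n=6: reaches L-position 2 → W
n=7: reaches L-position 3 → W
n=8: reaches L-position 2 → W
n=9: reaches L-position 3 → W
n=10: only reaches 6(W), 4(W), all W → L
n=11: only reaches 7(W), 5(W), all W → L
n=12: only reaches 8(W), 6(W), all W → L
n=13: only reaches 9(W), 7(W), all W → L
n=14: reaches L-position 10 → W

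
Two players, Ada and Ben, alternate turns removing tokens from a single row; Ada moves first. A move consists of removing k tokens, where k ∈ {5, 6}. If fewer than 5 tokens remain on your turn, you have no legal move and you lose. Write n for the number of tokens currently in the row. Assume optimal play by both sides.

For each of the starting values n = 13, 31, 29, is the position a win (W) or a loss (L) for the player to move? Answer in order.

Use the standard recursion: the mover loses at a terminal position; elsewhere, the mover wins exactly when some move hands the opponent an L position.
n=0: no move → L
n=1: no move → L
n=2: no move → L
n=3: no move → L
n=4: no move → L
n=5: can move to 0, which is L ⇒ W
n=6: can move to 1, which is L ⇒ W
n=7: can move to 2, which is L ⇒ W
n=8: can move to 3, which is L ⇒ W
n=9: can move to 4, which is L ⇒ W
n=10: can move to 4, which is L ⇒ W
n=11: moves to 6(W), 5(W); every one is W ⇒ L
n=12: moves to 7(W), 6(W); every one is W ⇒ L
n=13: moves to 8(W), 7(W); every one is W ⇒ L
n=14: moves to 9(W), 8(W); every one is W ⇒ L
n=15: moves to 10(W), 9(W); every one is W ⇒ L
n=16: can move to 11, which is L ⇒ W
n=17: can move to 12, which is L ⇒ W
n=18: can move to 13, which is L ⇒ W
n=19: can move to 14, which is L ⇒ W
n=20: can move to 15, which is L ⇒ W
n=21: can move to 15, which is L ⇒ W
n=22: moves to 17(W), 16(W); every one is W ⇒ L
n=23: moves to 18(W), 17(W); every one is W ⇒ L
n=24: moves to 19(W), 18(W); every one is W ⇒ L
n=25: moves to 20(W), 19(W); every one is W ⇒ L
n=26: moves to 21(W), 20(W); every one is W ⇒ L
n=27: can move to 22, which is L ⇒ W
n=28: can move to 23, which is L ⇒ W
n=29: can move to 24, which is L ⇒ W
n=30: can move to 25, which is L ⇒ W
n=31: can move to 26, which is L ⇒ W

13: L, 31: W, 29: W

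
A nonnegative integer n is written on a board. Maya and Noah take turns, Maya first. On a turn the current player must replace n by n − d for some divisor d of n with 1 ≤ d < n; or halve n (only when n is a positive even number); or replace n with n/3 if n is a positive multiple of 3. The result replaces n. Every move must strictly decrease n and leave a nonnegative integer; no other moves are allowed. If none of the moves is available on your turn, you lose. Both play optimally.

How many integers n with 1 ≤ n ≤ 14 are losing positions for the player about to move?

6

Work bottom-up. With no move the player to move loses. Otherwise the position is W if at least one move leads to an L position for the opponent, and L if every move leads to a W.
n=0: no move → L
n=1: no move → L
n=2: W (go to 1, an L position)
n=3: W (go to 1, an L position)
n=4: L (options 2(W), 3(W) are all W)
n=5: W (go to 4, an L position)
n=6: W (go to 4, an L position)
n=7: L (sole option 6(W) is W)
n=8: W (go to 4, an L position)
n=9: L (options 3(W), 6(W), 8(W) are all W)
n=10: W (go to 9, an L position)
n=11: L (sole option 10(W) is W)
n=12: W (go to 4, an L position)
n=13: L (sole option 12(W) is W)
n=14: W (go to 7, an L position)
L entries with 1 ≤ n ≤ 14 (n=0 is outside the asked range and is not counted): n = 1, 4, 7, 9, 11, 13; that makes 6.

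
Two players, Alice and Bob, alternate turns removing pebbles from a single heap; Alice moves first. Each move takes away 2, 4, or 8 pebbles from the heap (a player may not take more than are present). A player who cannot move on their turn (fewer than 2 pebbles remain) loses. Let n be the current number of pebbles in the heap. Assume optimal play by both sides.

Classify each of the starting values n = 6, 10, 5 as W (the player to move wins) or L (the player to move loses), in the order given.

Compute win/loss labels from the base case upward. A position with no move is L. Any other position is W if it can reach an L in one move, else L.
n=0: no move → L
n=1: no move → L
n=2: W (go to 0, an L position)
n=3: W (go to 1, an L position)
n=4: W (go to 0, an L position)
n=5: W (go to 1, an L position)
n=6: L (options 4(W), 2(W) are all W)
n=7: L (options 5(W), 3(W) are all W)
n=8: W (go to 6, an L position)
n=9: W (go to 7, an L position)
n=10: W (go to 6, an L position)

6: L, 10: W, 5: W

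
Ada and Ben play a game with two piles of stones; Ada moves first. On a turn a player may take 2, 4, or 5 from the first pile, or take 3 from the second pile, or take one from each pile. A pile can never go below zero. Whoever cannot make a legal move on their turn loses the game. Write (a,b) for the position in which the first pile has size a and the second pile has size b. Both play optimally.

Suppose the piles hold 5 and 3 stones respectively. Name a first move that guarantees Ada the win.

Positions with no move are L. A position that does have a move is losing for the player to move precisely when every available move leads to a winning position for the opponent. Fill in the labels:
No move ever increases a pile, so every position that can arise here has a ≤ 5 and b ≤ 3; it is enough to label the cells with 0 ≤ a ≤ 5 and 0 ≤ b ≤ 3.
Every move lowers a or b (never raises either), so fill the grid row by row in increasing a, and left to right within a row: each cell's successors are then already labelled.
      b=0  b=1  b=2  b=3
a=0:    L    L    L    W
a=1:    L    W    W    W
a=2:    W    W    W    L
a=3:    W    L    L    L
a=4:    W    W    W    W
a=5:    W    W    W    W
Cells with no legal move (terminal, hence L): (0,0), (0,1), (0,2), (1,0).
The remaining L cells, each justified by listing all of its moves:
(2,3): →(0,3)(W), (2,0)(W), (1,2)(W) — all W, so L
(3,1): →(1,1)(W), (2,0)(W) — all W, so L
(3,2): →(1,2)(W), (2,1)(W) — all W, so L
(3,3): →(1,3)(W), (3,0)(W), (2,2)(W) — all W, so L
Every other cell has at least one move into one of the L cells above, so it is W.
From (5,3), the L positions reachable in one move are: (3,3).

Move to (3,3).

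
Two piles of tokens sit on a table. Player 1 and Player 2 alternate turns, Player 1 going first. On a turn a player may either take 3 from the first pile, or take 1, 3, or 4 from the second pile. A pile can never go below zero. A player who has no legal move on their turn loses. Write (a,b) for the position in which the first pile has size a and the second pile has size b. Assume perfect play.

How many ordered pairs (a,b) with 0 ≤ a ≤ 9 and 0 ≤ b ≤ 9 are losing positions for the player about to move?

Label each position W (a win for the player to move) or L (a loss). A position with no legal move is L; any other position is W exactly when some move reaches an L, and L when every move reaches a W.
Every move lowers a or b (never raises either), so fill the grid row by row in increasing a, and left to right within a row: each cell's successors are then already labelled.
      b=0  b=1  b=2  b=3  b=4  b=5  b=6  b=7  b=8  b=9
a=0:    L    W    L    W    W    W    W    L    W    L
a=1:    L    W    L    W    W    W    W    L    W    L
a=2:    L    W    L    W    W    W    W    L    W    L
a=3:    W    L    W    L    W    W    W    W    L    W
a=4:    W    L    W    L    W    W    W    W    L    W
a=5:    W    L    W    L    W    W    W    W    L    W
a=6:    L    W    L    W    W    W    W    L    W    L
a=7:    L    W    L    W    W    W    W    L    W    L
a=8:    L    W    L    W    W    W    W    L    W    L
a=9:    W    L    W    L    W    W    W    W    L    W
Cells with no legal move (terminal, hence L): (0,0), (1,0), (2,0).
The remaining L cells, each justified by listing all of its moves:
(0,2): L (sole option (0,1)(W) is W)
(0,7): L (options (0,6)(W), (0,4)(W), (0,3)(W) are all W)
(0,9): L (options (0,8)(W), (0,6)(W), (0,5)(W) are all W)
(1,2): L (sole option (1,1)(W) is W)
(1,7): L (options (1,6)(W), (1,4)(W), (1,3)(W) are all W)
(1,9): L (options (1,8)(W), (1,6)(W), (1,5)(W) are all W)
(2,2): L (sole option (2,1)(W) is W)
(2,7): L (options (2,6)(W), (2,4)(W), (2,3)(W) are all W)
(2,9): L (options (2,8)(W), (2,6)(W), (2,5)(W) are all W)
(3,1): L (options (0,1)(W), (3,0)(W) are all W)
(3,3): L (options (0,3)(W), (3,2)(W), (3,0)(W) are all W)
(3,8): L (options (0,8)(W), (3,7)(W), (3,5)(W), (3,4)(W) are all W)
(4,1): L (options (1,1)(W), (4,0)(W) are all W)
(4,3): L (options (1,3)(W), (4,2)(W), (4,0)(W) are all W)
(4,8): L (options (1,8)(W), (4,7)(W), (4,5)(W), (4,4)(W) are all W)
(5,1): L (options (2,1)(W), (5,0)(W) are all W)
(5,3): L (options (2,3)(W), (5,2)(W), (5,0)(W) are all W)
(5,8): L (options (2,8)(W), (5,7)(W), (5,5)(W), (5,4)(W) are all W)
(6,0): L (sole option (3,0)(W) is W)
(6,2): L (options (3,2)(W), (6,1)(W) are all W)
(6,7): L (options (3,7)(W), (6,6)(W), (6,4)(W), (6,3)(W) are all W)
(6,9): L (options (3,9)(W), (6,8)(W), (6,6)(W), (6,5)(W) are all W)
(7,0): L (sole option (4,0)(W) is W)
(7,2): L (options (4,2)(W), (7,1)(W) are all W)
(7,7): L (options (4,7)(W), (7,6)(W), (7,4)(W), (7,3)(W) are all W)
(7,9): L (options (4,9)(W), (7,8)(W), (7,6)(W), (7,5)(W) are all W)
(8,0): L (sole option (5,0)(W) is W)
(8,2): L (options (5,2)(W), (8,1)(W) are all W)
(8,7): L (options (5,7)(W), (8,6)(W), (8,4)(W), (8,3)(W) are all W)
(8,9): L (options (5,9)(W), (8,8)(W), (8,6)(W), (8,5)(W) are all W)
(9,1): L (options (6,1)(W), (9,0)(W) are all W)
(9,3): L (options (6,3)(W), (9,2)(W), (9,0)(W) are all W)
(9,8): L (options (6,8)(W), (9,7)(W), (9,5)(W), (9,4)(W) are all W)
Every other cell has at least one move into one of the L cells above, so it is W.
L cells per row: a=0: 4, a=1: 4, a=2: 4, a=3: 3, a=4: 3, a=5: 3, a=6: 4, a=7: 4, a=8: 4, a=9: 3; total 36.

36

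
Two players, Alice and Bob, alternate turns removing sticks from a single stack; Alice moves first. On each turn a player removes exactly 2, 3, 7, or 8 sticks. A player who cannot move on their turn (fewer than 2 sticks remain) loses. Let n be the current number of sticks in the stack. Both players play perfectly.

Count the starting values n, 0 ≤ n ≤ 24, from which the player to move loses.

Label each position W (a win for the player to move) or L (a loss). A position with no legal move is L; any other position is W exactly when some move reaches an L, and L when every move reaches a W.
n=0: no move → L
n=1: no move → L
n=2: →0(L), so W
n=3: →1(L), so W
n=4: →1(L), so W
n=5: →3(W), 2(W) — all W, so L
n=6: →4(W), 3(W) — all W, so L
n=7: →5(L), so W
n=8: →6(L), so W
n=9: →6(L), so W
n=10: →8(W), 7(W), 3(W), 2(W) — all W, so L
n=11: →9(W), 8(W), 4(W), 3(W) — all W, so L
n=12: →10(L), so W
n=13: →11(L), so W
n=14: →11(L), so W
n=15: →13(W), 12(W), 8(W), 7(W) — all W, so L
n=16: →14(W), 13(W), 9(W), 8(W) — all W, so L
n=17: →15(L), so W
n=18: →16(L), so W
n=19: →16(L), so W
n=20: →18(W), 17(W), 13(W), 12(W) — all W, so L
n=21: →19(W), 18(W), 14(W), 13(W) — all W, so L
n=22: →20(L), so W
n=23: →21(L), so W
n=24: →21(L), so W
L entries with 0 ≤ n ≤ 24: n = 0, 1, 5, 6, 10, 11, 15, 16, 20, 21; that makes 10.

10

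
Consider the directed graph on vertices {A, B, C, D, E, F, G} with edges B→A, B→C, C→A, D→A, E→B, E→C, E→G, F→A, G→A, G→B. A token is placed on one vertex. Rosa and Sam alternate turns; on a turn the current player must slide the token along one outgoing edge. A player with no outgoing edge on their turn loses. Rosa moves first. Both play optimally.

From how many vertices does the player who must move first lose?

Positions with no move are L. A position that does have a move is losing for the player to move precisely when every available move leads to a winning position for the opponent. Fill in the labels:
Every edge goes from a vertex to one that appears earlier in the order A, C, B, G, E, D, F, so processing vertices in that order labels each vertex after all of its successors.
A: no outgoing edge → L
C: →A(L), so W
B: →A(L), so W
G: →A(L), so W
E: →G(W), B(W), C(W) — all W, so L
D: →A(L), so W
F: →A(L), so W
The L vertices are A, E; that is 2 in all.

2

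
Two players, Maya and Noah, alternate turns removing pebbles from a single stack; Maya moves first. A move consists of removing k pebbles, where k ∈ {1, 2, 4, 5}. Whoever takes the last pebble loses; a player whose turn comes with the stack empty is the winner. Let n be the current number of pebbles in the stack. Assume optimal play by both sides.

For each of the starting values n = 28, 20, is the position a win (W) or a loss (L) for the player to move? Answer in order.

28: L, 20: W

Classify positions by backward induction: terminal positions (no move available) are W. From any other position, the mover wins iff some move reaches an L.
n=0: no move; the opponent has just taken the last pebble and therefore loses → W
n=1: the only move is to 0(W), a W ⇒ L
n=2: can move to 1, which is L ⇒ W
n=3: can move to 1, which is L ⇒ W
n=4: moves to 3(W), 2(W), 0(W); every one is W ⇒ L
n=5: can move to 4, which is L ⇒ W
n=6: can move to 4, which is L ⇒ W
n=7: moves to 6(W), 5(W), 3(W), 2(W); every one is W ⇒ L
n=8: can move to 7, which is L ⇒ W
n=9: can move to 7, which is L ⇒ W
n=10: moves to 9(W), 8(W), 6(W), 5(W); every one is W ⇒ L
n=11: can move to 10, which is L ⇒ W
n=12: can move to 10, which is L ⇒ W
n=13: moves to 12(W), 11(W), 9(W), 8(W); every one is W ⇒ L
n=14: can move to 13, which is L ⇒ W
n=15: can move to 13, which is L ⇒ W
n=16: moves to 15(W), 14(W), 12(W), 11(W); every one is W ⇒ L
n=17: can move to 16, which is L ⇒ W
n=18: can move to 16, which is L ⇒ W
n=19: moves to 18(W), 17(W), 15(W), 14(W); every one is W ⇒ L
n=20: can move to 19, which is L ⇒ W
n=21: can move to 19, which is L ⇒ W
n=22: moves to 21(W), 20(W), 18(W), 17(W); every one is W ⇒ L
n=23: can move to 22, which is L ⇒ W
n=24: can move to 22, which is L ⇒ W
n=25: moves to 24(W), 23(W), 21(W), 20(W); every one is W ⇒ L
n=26: can move to 25, which is L ⇒ W
n=27: can move to 25, which is L ⇒ W
n=28: moves to 27(W), 26(W), 24(W), 23(W); every one is W ⇒ L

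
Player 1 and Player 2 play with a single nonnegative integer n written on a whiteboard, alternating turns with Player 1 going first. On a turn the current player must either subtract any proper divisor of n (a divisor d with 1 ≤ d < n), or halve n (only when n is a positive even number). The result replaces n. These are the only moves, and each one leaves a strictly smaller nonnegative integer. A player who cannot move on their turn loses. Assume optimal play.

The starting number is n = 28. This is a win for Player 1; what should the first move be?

Compute win/loss labels from the base case upward. A position with no move is L. Any other position is W if it can reach an L in one move, else L.
n=0: no move → L
n=1: no move → L
n=2: can move to 1, which is L ⇒ W
n=3: the only move is to 2(W), a W ⇒ L
n=4: can move to 3, which is L ⇒ W
n=5: the only move is to 4(W), a W ⇒ L
n=6: can move to 3, which is L ⇒ W
n=7: the only move is to 6(W), a W ⇒ L
n=8: can move to 7, which is L ⇒ W
n=9: moves to 6(W), 8(W); every one is W ⇒ L
n=10: can move to 5, which is L ⇒ W
n=11: the only move is to 10(W), a W ⇒ L
n=12: can move to 9, which is L ⇒ W
n=13: the only move is to 12(W), a W ⇒ L
n=14: can move to 7, which is L ⇒ W
n=15: moves to 10(W), 12(W), 14(W); every one is W ⇒ L
n=16: can move to 15, which is L ⇒ W
n=17: the only move is to 16(W), a W ⇒ L
n=18: can move to 9, which is L ⇒ W
n=19: the only move is to 18(W), a W ⇒ L
n=20: can move to 15, which is L ⇒ W
n=21: moves to 14(W), 18(W), 20(W); every one is W ⇒ L
n=22: can move to 11, which is L ⇒ W
n=23: the only move is to 22(W), a W ⇒ L
n=24: can move to 21, which is L ⇒ W
n=25: moves to 20(W), 24(W); every one is W ⇒ L
n=26: can move to 13, which is L ⇒ W
n=27: moves to 18(W), 24(W), 26(W); every one is W ⇒ L
n=28: can move to 21, which is L ⇒ W
From 28, the L positions reachable in one move are: 21, 27. Any move reaching one of these is winning.

Move to 21.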